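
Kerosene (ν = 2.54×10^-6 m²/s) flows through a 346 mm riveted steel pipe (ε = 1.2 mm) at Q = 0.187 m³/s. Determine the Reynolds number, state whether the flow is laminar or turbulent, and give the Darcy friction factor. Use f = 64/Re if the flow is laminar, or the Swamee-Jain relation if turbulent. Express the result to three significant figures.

V = 4Q/(πD²) = 1.989 m/s
Re = VD/ν = 1.989·0.346/2.54×10^-6 = 2.71×10^5
Re > 4000 → turbulent; ε/D = 0.00347
Swamee-Jain: f = 0.02787

Re ≈ 2.71×10^5; turbulent; f ≈ 0.0279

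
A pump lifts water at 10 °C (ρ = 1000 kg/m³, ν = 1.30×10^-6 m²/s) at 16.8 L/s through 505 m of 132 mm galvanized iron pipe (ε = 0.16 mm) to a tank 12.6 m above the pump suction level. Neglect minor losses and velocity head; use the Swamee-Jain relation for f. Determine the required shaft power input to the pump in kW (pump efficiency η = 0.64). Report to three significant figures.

V = 4Q/(πD²) = 1.228 m/s; Re = 1.25×10^5; ε/D = 0.00121; f = 0.02265
h_f = f(L/D)V²/2g = 6.657 m
Total head H = z + h_f = 12.6 + 6.657 = 19.26 m
P_hyd = ρgQH = 1000·9.81·0.0168·19.26 = 3.174 kW
P_shaft = P_hyd/η = 3.174/0.64 = 4.959 kW

P_shaft ≈ 4.96 kW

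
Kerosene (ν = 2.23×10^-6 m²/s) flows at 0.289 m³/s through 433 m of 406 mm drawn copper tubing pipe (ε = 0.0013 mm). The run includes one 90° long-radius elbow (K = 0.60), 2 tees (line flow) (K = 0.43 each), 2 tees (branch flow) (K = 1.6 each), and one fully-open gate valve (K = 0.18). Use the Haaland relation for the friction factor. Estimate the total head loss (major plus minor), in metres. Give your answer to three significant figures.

V = 4Q/(πD²) = 2.232 m/s; V²/2g = 0.2540 m
Re = 4.06×10^5, ε/D = 3.20×10^-6 → f = 0.01359 (Haaland)
Major: h_f = f(L/D)·V²/2g = 0.01359·1067·0.2540 = 3.682 m
Minor: ΣK = 4.84; h_m = ΣK·V²/2g = 1.229 m
Total H_L = 3.682 + 1.229 = 4.911 m

H_L ≈ 4.91 m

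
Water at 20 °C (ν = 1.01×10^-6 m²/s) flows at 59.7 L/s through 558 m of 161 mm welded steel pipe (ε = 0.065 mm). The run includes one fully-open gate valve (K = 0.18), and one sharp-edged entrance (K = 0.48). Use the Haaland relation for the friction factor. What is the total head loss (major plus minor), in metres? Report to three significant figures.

V = 4Q/(πD²) = 2.932 m/s; V²/2g = 0.4383 m
Re = 4.67×10^5, ε/D = 4.04×10^-4 → f = 0.01700 (Haaland)
Major: h_f = f(L/D)·V²/2g = 0.01700·3466·0.4383 = 25.82 m
Minor: ΣK = 0.660; h_m = ΣK·V²/2g = 0.2893 m
Total H_L = 25.82 + 0.2893 = 26.11 m

H_L ≈ 26.1 m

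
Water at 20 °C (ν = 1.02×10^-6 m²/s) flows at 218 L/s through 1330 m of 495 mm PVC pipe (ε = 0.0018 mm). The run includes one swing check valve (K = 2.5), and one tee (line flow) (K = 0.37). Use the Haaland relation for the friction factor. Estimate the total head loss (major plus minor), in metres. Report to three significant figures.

V = 4Q/(πD²) = 1.133 m/s; V²/2g = 0.06541 m
Re = 5.50×10^5, ε/D = 3.64×10^-6 → f = 0.01289 (Haaland)
Major: h_f = f(L/D)·V²/2g = 0.01289·2687·0.06541 = 2.265 m
Minor: ΣK = 2.87; h_m = ΣK·V²/2g = 0.1877 m
Total H_L = 2.265 + 0.1877 = 2.452 m

H_L ≈ 2.45 m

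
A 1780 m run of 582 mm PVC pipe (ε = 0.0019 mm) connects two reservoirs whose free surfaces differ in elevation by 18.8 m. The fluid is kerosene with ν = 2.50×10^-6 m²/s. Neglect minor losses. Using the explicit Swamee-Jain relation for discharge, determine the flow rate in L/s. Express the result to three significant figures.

Q ≈ 831 L/s

Swamee-Jain (Type II): Q = -0.965·√(gD⁵h_f/L)·ln[ε/(3.7D) + √(3.17ν²L/(gD³h_f))]
√(gD⁵h_f/L) = √(9.81·0.582⁵·18.8/1780) = 0.08318
ε/(3.7D) = 8.82×10^-7; √(3.17ν²L/(gD³h_f)) = 3.11×10^-5
Q = -0.965·0.08318·ln(3.203×10^-5) = 0.8307 m³/s
Check: V = 3.12 m/s, Re = 7.27×10^5, f = 0.01232, h_f = 18.7 m ≈ 18.8 m ✓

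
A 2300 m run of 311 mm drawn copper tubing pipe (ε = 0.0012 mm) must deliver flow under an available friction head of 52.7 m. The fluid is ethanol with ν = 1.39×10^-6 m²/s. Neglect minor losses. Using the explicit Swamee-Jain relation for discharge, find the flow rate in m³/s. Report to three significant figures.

Swamee-Jain (Type II): Q = -0.965·√(gD⁵h_f/L)·ln[ε/(3.7D) + √(3.17ν²L/(gD³h_f))]
√(gD⁵h_f/L) = √(9.81·0.311⁵·52.7/2300) = 0.02557
ε/(3.7D) = 1.04×10^-6; √(3.17ν²L/(gD³h_f)) = 3.01×10^-5
Q = -0.965·0.02557·ln(3.114×10^-5) = 0.2561 m³/s
Check: V = 3.37 m/s, Re = 7.54×10^5, f = 0.01226, h_f = 52.5 m ≈ 52.7 m ✓

Q ≈ 0.256 m³/s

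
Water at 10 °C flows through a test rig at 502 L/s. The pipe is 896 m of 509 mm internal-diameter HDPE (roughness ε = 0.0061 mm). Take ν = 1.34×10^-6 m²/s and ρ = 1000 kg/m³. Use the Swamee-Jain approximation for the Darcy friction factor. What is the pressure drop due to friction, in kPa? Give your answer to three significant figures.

V = 4Q/(πD²) = 4·0.502/(π·0.509²) = 2.467 m/s
Re = VD/ν = 2.467·0.509/1.34×10^-6 = 9.37×10^5 → turbulent
ε/D = 0.0061/509 = 1.20×10^-5
Swamee-Jain: f = 0.01202
h_f = f(L/D)V²/(2g) = 0.01202·(896/0.509)·2.467²/(2·9.81) = 6.562 m
Δp = ρg·h_f = 1000·9.81·6.562 = 64.37 kPa

Δp ≈ 64.4 kPa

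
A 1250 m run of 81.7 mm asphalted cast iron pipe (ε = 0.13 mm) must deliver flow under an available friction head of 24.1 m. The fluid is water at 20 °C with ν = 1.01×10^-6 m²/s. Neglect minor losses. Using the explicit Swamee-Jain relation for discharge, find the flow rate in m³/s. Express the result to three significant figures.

Q ≈ 0.00593 m³/s

Swamee-Jain (Type II): Q = -0.965·√(gD⁵h_f/L)·ln[ε/(3.7D) + √(3.17ν²L/(gD³h_f))]
√(gD⁵h_f/L) = √(9.81·0.0817⁵·24.1/1250) = 8.297×10^-4
ε/(3.7D) = 4.30×10^-4; √(3.17ν²L/(gD³h_f)) = 1.77×10^-4
Q = -0.965·8.297×10^-4·ln(6.071×10^-4) = 0.005931 m³/s
Check: V = 1.13 m/s, Re = 9.15×10^4, f = 0.02437, h_f = 24.3 m ≈ 24.1 m ✓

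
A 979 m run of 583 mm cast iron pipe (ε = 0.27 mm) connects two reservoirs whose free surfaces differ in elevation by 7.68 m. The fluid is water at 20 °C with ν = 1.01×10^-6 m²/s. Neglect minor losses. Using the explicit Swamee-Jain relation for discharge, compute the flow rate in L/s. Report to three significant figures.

Q ≈ 617 L/s

Swamee-Jain (Type II): Q = -0.965·√(gD⁵h_f/L)·ln[ε/(3.7D) + √(3.17ν²L/(gD³h_f))]
√(gD⁵h_f/L) = √(9.81·0.583⁵·7.68/979) = 0.07199
ε/(3.7D) = 1.25×10^-4; √(3.17ν²L/(gD³h_f)) = 1.46×10^-5
Q = -0.965·0.07199·ln(1.397×10^-4) = 0.6166 m³/s
Check: V = 2.31 m/s, Re = 1.33×10^6, f = 0.01691, h_f = 7.72 m ≈ 7.68 m ✓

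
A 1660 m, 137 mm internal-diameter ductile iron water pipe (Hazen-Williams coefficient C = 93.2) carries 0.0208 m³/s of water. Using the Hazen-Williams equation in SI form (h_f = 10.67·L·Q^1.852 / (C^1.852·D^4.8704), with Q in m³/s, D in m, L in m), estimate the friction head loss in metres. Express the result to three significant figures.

h_f = 10.67·1660·0.0208^1.852 / (93.2^1.852·0.137^4.8704) = 49.03 m

h_f ≈ 49.0 m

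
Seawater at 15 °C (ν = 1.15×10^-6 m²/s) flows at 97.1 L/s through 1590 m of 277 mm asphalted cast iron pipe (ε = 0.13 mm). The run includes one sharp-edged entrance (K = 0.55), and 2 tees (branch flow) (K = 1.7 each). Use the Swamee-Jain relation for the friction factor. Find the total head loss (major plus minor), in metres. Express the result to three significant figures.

V = 4Q/(πD²) = 1.611 m/s; V²/2g = 0.1323 m
Re = 3.88×10^5, ε/D = 4.69×10^-4 → f = 0.01784 (Swamee-Jain)
Major: h_f = f(L/D)·V²/2g = 0.01784·5740·0.1323 = 13.55 m
Minor: ΣK = 3.95; h_m = ΣK·V²/2g = 0.5227 m
Total H_L = 13.55 + 0.5227 = 14.07 m

H_L ≈ 14.1 m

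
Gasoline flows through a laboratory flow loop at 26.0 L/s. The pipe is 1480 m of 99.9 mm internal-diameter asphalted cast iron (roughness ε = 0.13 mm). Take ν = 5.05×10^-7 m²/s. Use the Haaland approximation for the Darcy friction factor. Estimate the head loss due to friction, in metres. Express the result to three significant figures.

V = 4Q/(πD²) = 4·0.0260/(π·0.0999²) = 3.317 m/s
Re = VD/ν = 3.317·0.0999/5.05×10^-7 = 6.56×10^5 → turbulent
ε/D = 0.13/99.9 = 0.00130
Haaland: f = 0.02133
h_f = f(L/D)V²/(2g) = 0.02133·(1480/0.0999)·3.317²/(2·9.81) = 177.2 m

h_f ≈ 177 m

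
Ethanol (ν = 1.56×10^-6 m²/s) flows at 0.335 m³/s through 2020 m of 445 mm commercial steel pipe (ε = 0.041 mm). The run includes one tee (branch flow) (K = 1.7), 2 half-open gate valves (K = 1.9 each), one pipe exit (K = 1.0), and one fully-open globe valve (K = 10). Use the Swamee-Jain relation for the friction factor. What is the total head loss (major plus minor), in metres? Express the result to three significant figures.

H_L ≈ 19.0 m

V = 4Q/(πD²) = 2.154 m/s; V²/2g = 0.2365 m
Re = 6.14×10^5, ε/D = 9.21×10^-5 → f = 0.01404 (Swamee-Jain)
Major: h_f = f(L/D)·V²/2g = 0.01404·4539·0.2365 = 15.07 m
Minor: ΣK = 16.5; h_m = ΣK·V²/2g = 3.902 m
Total H_L = 15.07 + 3.902 = 18.97 m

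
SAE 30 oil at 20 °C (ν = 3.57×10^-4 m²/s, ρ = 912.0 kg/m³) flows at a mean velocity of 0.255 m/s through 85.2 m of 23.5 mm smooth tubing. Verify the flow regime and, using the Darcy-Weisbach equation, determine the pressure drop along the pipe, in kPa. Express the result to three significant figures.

Δp ≈ 410 kPa

Re = VD/ν = 0.255·0.02350/3.57×10^-4 = 16.8 → laminar (Re < 2300)
f = 64/Re = 3.813
h_f = f(L/D)V²/(2g) = 3.813·(85.2/0.02350)·0.255²/(2·9.81) = 45.81 m
Δp = ρg·h_f = 912.0·9.81·45.81 = 409.9 kPa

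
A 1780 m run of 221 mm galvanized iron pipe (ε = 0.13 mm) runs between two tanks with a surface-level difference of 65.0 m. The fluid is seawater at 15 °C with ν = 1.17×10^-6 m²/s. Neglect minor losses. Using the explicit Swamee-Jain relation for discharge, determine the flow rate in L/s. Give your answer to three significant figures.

Swamee-Jain (Type II): Q = -0.965·√(gD⁵h_f/L)·ln[ε/(3.7D) + √(3.17ν²L/(gD³h_f))]
√(gD⁵h_f/L) = √(9.81·0.221⁵·65.0/1780) = 0.01374
ε/(3.7D) = 1.59×10^-4; √(3.17ν²L/(gD³h_f)) = 3.35×10^-5
Q = -0.965·0.01374·ln(1.925×10^-4) = 0.1135 m³/s
Check: V = 2.96 m/s, Re = 5.59×10^5, f = 0.01822, h_f = 65.4 m ≈ 65.0 m ✓

Q ≈ 113 L/s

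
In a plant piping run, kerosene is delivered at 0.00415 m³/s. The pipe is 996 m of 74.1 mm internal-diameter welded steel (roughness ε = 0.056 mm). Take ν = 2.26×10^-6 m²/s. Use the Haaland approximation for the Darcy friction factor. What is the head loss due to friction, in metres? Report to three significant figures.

h_f ≈ 15.8 m

V = 4Q/(πD²) = 4·0.00415/(π·0.0741²) = 0.9623 m/s
Re = VD/ν = 0.9623·0.0741/2.26×10^-6 = 3.16×10^4 → turbulent
ε/D = 0.056/74.1 = 7.56×10^-4
Haaland: f = 0.02485
h_f = f(L/D)V²/(2g) = 0.02485·(996/0.0741)·0.9623²/(2·9.81) = 15.76 m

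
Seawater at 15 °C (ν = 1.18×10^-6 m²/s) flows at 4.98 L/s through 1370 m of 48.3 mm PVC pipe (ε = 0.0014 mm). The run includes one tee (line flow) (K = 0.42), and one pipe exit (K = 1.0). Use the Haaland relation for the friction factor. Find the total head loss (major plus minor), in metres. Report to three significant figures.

H_L ≈ 188 m

V = 4Q/(πD²) = 2.718 m/s; V²/2g = 0.3765 m
Re = 1.11×10^5, ε/D = 2.90×10^-5 → f = 0.01756 (Haaland)
Major: h_f = f(L/D)·V²/2g = 0.01756·28364·0.3765 = 187.5 m
Minor: ΣK = 1.42; h_m = ΣK·V²/2g = 0.5347 m
Total H_L = 187.5 + 0.5347 = 188.1 m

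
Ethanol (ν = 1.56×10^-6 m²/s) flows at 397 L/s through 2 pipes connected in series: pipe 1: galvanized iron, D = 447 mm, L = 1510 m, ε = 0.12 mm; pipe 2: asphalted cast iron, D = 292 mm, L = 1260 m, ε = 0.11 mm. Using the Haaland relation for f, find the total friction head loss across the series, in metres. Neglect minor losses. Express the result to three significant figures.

H ≈ 142 m

Pipe 1: V = 2.530 m/s, Re = 7.25×10^5, ε/D = 2.68×10^-4, f = 0.01554, h_1 = f(L/D)V²/2g = 17.12 m
Pipe 2: V = 5.928 m/s, Re = 1.11×10^6, ε/D = 3.77×10^-4, f = 0.01621, h_2 = f(L/D)V²/2g = 125.3 m
Series → Q common, losses add: H = Σh = 142.4 m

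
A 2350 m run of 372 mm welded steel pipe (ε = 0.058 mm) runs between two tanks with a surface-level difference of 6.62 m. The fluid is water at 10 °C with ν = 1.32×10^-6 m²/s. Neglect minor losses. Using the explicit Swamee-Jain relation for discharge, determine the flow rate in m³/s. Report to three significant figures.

Swamee-Jain (Type II): Q = -0.965·√(gD⁵h_f/L)·ln[ε/(3.7D) + √(3.17ν²L/(gD³h_f))]
√(gD⁵h_f/L) = √(9.81·0.372⁵·6.62/2350) = 0.01403
ε/(3.7D) = 4.21×10^-5; √(3.17ν²L/(gD³h_f)) = 6.23×10^-5
Q = -0.965·0.01403·ln(1.044×10^-4) = 0.1241 m³/s
Check: V = 1.14 m/s, Re = 3.22×10^5, f = 0.01581, h_f = 6.64 m ≈ 6.62 m ✓

Q ≈ 0.124 m³/s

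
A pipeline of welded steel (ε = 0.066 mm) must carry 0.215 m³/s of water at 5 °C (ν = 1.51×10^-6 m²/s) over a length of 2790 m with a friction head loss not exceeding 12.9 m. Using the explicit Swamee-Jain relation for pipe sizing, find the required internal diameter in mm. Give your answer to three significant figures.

D ≈ 422 mm

Swamee-Jain (Type III): D = 0.66·[ε^1.25·(LQ²/(gh_f))^4.75 + ν·Q^9.4·(L/(gh_f))^5.2]^0.04
LQ²/(gh_f) = 1.019; L/(gh_f) = 22.05
Term 1 = ε^1.25·(…)^4.75 = 6.51×10^-6; Term 2 = ν·Q^9.4·(…)^5.2 = 7.75×10^-6
D = 0.66·(6.51×10^-6 + 7.75×10^-6)^0.04 = 0.4224 m = 422 mm
Check: V = 1.53 m/s, Re = 4.29×10^5, f = 0.01532, h_f = 12.1 m ≈ 12.9 m ✓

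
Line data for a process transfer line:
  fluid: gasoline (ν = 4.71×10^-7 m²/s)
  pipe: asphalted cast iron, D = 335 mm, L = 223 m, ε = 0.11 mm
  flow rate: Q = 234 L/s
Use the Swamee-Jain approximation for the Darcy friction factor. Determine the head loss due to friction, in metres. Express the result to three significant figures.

V = 4Q/(πD²) = 4·0.234/(π·0.335²) = 2.655 m/s
Re = VD/ν = 2.655·0.335/4.71×10^-7 = 1.89×10^6 → turbulent
ε/D = 0.11/335 = 3.28×10^-4
Swamee-Jain: f = 0.01568
h_f = f(L/D)V²/(2g) = 0.01568·(223/0.335)·2.655²/(2·9.81) = 3.750 m

h_f ≈ 3.75 m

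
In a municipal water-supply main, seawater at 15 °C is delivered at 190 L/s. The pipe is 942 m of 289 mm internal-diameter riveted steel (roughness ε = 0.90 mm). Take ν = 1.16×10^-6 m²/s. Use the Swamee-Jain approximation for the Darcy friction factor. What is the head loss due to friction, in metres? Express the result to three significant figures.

h_f ≈ 37.2 m

V = 4Q/(πD²) = 4·0.190/(π·0.289²) = 2.896 m/s
Re = VD/ν = 2.896·0.289/1.16×10^-6 = 7.22×10^5 → turbulent
ε/D = 0.90/289 = 0.00311
Swamee-Jain: f = 0.02671
h_f = f(L/D)V²/(2g) = 0.02671·(942/0.289)·2.896²/(2·9.81) = 37.23 m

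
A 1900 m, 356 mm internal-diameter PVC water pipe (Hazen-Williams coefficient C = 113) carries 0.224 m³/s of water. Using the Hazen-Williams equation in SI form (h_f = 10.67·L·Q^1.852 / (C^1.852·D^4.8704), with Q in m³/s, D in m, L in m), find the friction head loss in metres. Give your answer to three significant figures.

h_f ≈ 30.6 m

h_f = 10.67·1900·0.224^1.852 / (113^1.852·0.356^4.8704) = 30.61 m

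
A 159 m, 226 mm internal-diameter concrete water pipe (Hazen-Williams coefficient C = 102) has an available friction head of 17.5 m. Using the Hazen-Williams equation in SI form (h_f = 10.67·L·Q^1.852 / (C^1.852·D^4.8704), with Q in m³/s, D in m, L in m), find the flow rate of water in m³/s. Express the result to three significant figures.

Rearranging: Q = [h_f·C^1.852·D^4.8704 / (10.67·L)]^(1/1.852)
Q = [17.5·102^1.852·0.226^4.8704 / (10.67·159)]^0.540 = 0.1727 m³/s

Q ≈ 0.173 m³/s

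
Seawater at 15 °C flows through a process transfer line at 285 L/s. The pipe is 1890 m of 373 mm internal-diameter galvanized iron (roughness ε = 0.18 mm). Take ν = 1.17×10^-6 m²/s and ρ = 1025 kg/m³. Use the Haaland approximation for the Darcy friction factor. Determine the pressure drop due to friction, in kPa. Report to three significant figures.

V = 4Q/(πD²) = 4·0.285/(π·0.373²) = 2.608 m/s
Re = VD/ν = 2.608·0.373/1.17×10^-6 = 8.31×10^5 → turbulent
ε/D = 0.18/373 = 4.83×10^-4
Haaland: f = 0.01714
h_f = f(L/D)V²/(2g) = 0.01714·(1890/0.373)·2.608²/(2·9.81) = 30.11 m
Δp = ρg·h_f = 1025·9.81·30.11 = 302.8 kPa

Δp ≈ 303 kPa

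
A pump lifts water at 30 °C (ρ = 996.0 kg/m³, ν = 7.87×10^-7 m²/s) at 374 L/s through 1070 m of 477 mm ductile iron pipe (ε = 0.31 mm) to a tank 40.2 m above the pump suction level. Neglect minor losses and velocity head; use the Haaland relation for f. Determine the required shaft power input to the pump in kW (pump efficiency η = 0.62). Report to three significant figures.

P_shaft ≈ 290 kW

V = 4Q/(πD²) = 2.093 m/s; Re = 1.27×10^6; ε/D = 6.50×10^-4; f = 0.01805
h_f = f(L/D)V²/2g = 9.040 m
Total head H = z + h_f = 40.2 + 9.040 = 49.24 m
P_hyd = ρgQH = 996.0·9.81·0.374·49.24 = 179.9 kW
P_shaft = P_hyd/η = 179.9/0.62 = 290.2 kW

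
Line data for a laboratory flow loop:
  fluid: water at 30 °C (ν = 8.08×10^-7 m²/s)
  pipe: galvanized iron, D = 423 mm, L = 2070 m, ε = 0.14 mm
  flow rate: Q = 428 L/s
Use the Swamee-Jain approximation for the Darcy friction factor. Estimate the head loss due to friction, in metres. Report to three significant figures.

h_f ≈ 36.5 m

V = 4Q/(πD²) = 4·0.428/(π·0.423²) = 3.046 m/s
Re = VD/ν = 3.046·0.423/8.08×10^-7 = 1.59×10^6 → turbulent
ε/D = 0.14/423 = 3.31×10^-4
Swamee-Jain: f = 0.01577
h_f = f(L/D)V²/(2g) = 0.01577·(2070/0.423)·3.046²/(2·9.81) = 36.49 m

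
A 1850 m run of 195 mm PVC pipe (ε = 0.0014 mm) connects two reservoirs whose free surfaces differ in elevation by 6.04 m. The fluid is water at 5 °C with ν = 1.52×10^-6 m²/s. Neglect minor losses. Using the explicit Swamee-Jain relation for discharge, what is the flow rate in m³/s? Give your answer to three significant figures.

Swamee-Jain (Type II): Q = -0.965·√(gD⁵h_f/L)·ln[ε/(3.7D) + √(3.17ν²L/(gD³h_f))]
√(gD⁵h_f/L) = √(9.81·0.195⁵·6.04/1850) = 0.003005
ε/(3.7D) = 1.94×10^-6; √(3.17ν²L/(gD³h_f)) = 1.76×10^-4
Q = -0.965·0.003005·ln(1.776×10^-4) = 0.02504 m³/s
Check: V = 0.839 m/s, Re = 1.08×10^5, f = 0.01764, h_f = 6.00 m ≈ 6.04 m ✓

Q ≈ 0.0250 m³/s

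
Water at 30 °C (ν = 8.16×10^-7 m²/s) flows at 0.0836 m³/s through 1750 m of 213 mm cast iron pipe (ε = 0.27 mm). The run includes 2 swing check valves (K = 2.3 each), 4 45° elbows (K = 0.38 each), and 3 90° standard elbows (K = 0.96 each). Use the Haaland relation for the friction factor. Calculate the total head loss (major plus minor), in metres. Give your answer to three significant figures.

H_L ≈ 51.4 m

V = 4Q/(πD²) = 2.346 m/s; V²/2g = 0.2806 m
Re = 6.12×10^5, ε/D = 0.00127 → f = 0.02122 (Haaland)
Major: h_f = f(L/D)·V²/2g = 0.02122·8216·0.2806 = 48.92 m
Minor: ΣK = 9.00; h_m = ΣK·V²/2g = 2.525 m
Total H_L = 48.92 + 2.525 = 51.45 m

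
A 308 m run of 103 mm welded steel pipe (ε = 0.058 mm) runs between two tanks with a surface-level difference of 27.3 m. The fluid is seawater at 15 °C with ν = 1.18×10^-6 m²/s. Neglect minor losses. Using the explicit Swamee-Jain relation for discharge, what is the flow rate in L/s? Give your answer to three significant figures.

Swamee-Jain (Type II): Q = -0.965·√(gD⁵h_f/L)·ln[ε/(3.7D) + √(3.17ν²L/(gD³h_f))]
√(gD⁵h_f/L) = √(9.81·0.103⁵·27.3/308) = 0.003175
ε/(3.7D) = 1.52×10^-4; √(3.17ν²L/(gD³h_f)) = 6.82×10^-5
Q = -0.965·0.003175·ln(2.203×10^-4) = 0.02580 m³/s
Check: V = 3.10 m/s, Re = 2.70×10^5, f = 0.01881, h_f = 27.5 m ≈ 27.3 m ✓

Q ≈ 25.8 L/s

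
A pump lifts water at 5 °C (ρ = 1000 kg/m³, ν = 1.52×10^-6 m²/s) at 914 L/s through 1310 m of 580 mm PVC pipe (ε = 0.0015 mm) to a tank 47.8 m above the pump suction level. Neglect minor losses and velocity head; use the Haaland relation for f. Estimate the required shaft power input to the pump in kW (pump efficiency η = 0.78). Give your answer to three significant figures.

P_shaft ≈ 725 kW

V = 4Q/(πD²) = 3.459 m/s; Re = 1.32×10^6; ε/D = 2.59×10^-6; f = 0.01111
h_f = f(L/D)V²/2g = 15.31 m
Total head H = z + h_f = 47.8 + 15.31 = 63.11 m
P_hyd = ρgQH = 1000·9.81·0.914·63.11 = 565.9 kW
P_shaft = P_hyd/η = 565.9/0.78 = 725.5 kW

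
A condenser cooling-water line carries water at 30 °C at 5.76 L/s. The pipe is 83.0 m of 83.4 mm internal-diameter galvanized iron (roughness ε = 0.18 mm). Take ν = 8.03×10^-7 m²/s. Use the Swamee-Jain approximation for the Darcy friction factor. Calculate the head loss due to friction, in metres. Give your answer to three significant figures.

h_f ≈ 1.44 m

V = 4Q/(πD²) = 4·0.00576/(π·0.0834²) = 1.054 m/s
Re = VD/ν = 1.054·0.0834/8.03×10^-7 = 1.10×10^5 → turbulent
ε/D = 0.18/83.4 = 0.00216
Swamee-Jain: f = 0.02561
h_f = f(L/D)V²/(2g) = 0.02561·(83.0/0.0834)·1.054²/(2·9.81) = 1.444 m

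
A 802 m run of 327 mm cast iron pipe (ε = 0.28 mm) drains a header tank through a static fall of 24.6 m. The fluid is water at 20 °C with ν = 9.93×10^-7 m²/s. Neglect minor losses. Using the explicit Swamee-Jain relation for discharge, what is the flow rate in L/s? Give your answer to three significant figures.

Q ≈ 269 L/s

Swamee-Jain (Type II): Q = -0.965·√(gD⁵h_f/L)·ln[ε/(3.7D) + √(3.17ν²L/(gD³h_f))]
√(gD⁵h_f/L) = √(9.81·0.327⁵·24.6/802) = 0.03354
ε/(3.7D) = 2.31×10^-4; √(3.17ν²L/(gD³h_f)) = 1.72×10^-5
Q = -0.965·0.03354·ln(2.487×10^-4) = 0.2686 m³/s
Check: V = 3.20 m/s, Re = 1.05×10^6, f = 0.01933, h_f = 24.7 m ≈ 24.6 m ✓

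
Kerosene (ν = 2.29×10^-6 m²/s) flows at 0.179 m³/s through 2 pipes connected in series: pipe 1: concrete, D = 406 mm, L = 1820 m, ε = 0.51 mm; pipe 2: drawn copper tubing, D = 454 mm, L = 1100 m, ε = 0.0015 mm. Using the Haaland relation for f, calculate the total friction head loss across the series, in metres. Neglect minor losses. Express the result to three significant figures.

Pipe 1: V = 1.383 m/s, Re = 2.45×10^5, ε/D = 0.00126, f = 0.02170, h_1 = f(L/D)V²/2g = 9.476 m
Pipe 2: V = 1.106 m/s, Re = 2.19×10^5, ε/D = 3.30×10^-6, f = 0.01525, h_2 = f(L/D)V²/2g = 2.302 m
Series → Q common, losses add: H = Σh = 11.78 m

H ≈ 11.8 m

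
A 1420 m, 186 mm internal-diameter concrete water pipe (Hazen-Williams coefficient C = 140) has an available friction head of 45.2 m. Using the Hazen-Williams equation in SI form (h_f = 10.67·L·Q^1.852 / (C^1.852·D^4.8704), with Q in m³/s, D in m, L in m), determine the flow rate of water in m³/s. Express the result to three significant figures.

Q ≈ 0.0727 m³/s

Rearranging: Q = [h_f·C^1.852·D^4.8704 / (10.67·L)]^(1/1.852)
Q = [45.2·140^1.852·0.186^4.8704 / (10.67·1420)]^0.540 = 0.07270 m³/s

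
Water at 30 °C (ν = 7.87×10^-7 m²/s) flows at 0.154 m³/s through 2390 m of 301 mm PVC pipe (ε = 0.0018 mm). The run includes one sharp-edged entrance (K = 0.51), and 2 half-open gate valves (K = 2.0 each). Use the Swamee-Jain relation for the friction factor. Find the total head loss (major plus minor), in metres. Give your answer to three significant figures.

H_L ≈ 24.0 m

V = 4Q/(πD²) = 2.164 m/s; V²/2g = 0.2387 m
Re = 8.28×10^5, ε/D = 5.98×10^-6 → f = 0.01212 (Swamee-Jain)
Major: h_f = f(L/D)·V²/2g = 0.01212·7940·0.2387 = 22.97 m
Minor: ΣK = 4.51; h_m = ΣK·V²/2g = 1.077 m
Total H_L = 22.97 + 1.077 = 24.05 m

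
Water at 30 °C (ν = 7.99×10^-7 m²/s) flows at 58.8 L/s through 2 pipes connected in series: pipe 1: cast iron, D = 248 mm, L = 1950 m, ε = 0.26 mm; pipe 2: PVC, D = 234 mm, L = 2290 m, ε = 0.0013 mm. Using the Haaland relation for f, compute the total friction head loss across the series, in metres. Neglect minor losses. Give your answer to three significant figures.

Pipe 1: V = 1.217 m/s, Re = 3.78×10^5, ε/D = 0.00105, f = 0.02056, h_1 = f(L/D)V²/2g = 12.21 m
Pipe 2: V = 1.367 m/s, Re = 4.00×10^5, ε/D = 5.56×10^-6, f = 0.01365, h_2 = f(L/D)V²/2g = 12.73 m
Series → Q common, losses add: H = Σh = 24.94 m

H ≈ 24.9 m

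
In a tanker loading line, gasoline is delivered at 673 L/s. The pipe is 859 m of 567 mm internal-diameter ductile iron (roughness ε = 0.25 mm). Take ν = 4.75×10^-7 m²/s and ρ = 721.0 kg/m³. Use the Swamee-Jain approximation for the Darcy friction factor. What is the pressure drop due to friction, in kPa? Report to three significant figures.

Δp ≈ 63.9 kPa

V = 4Q/(πD²) = 4·0.673/(π·0.567²) = 2.665 m/s
Re = VD/ν = 2.665·0.567/4.75×10^-7 = 3.18×10^6 → turbulent
ε/D = 0.25/567 = 4.41×10^-4
Swamee-Jain: f = 0.01648
h_f = f(L/D)V²/(2g) = 0.01648·(859/0.567)·2.665²/(2·9.81) = 9.038 m
Δp = ρg·h_f = 721.0·9.81·9.038 = 63.92 kPa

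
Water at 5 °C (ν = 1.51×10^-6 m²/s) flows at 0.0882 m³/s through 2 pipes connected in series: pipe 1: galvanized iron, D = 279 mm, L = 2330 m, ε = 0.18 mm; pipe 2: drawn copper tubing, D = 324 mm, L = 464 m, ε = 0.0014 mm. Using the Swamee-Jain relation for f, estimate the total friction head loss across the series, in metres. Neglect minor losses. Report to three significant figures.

Pipe 1: V = 1.443 m/s, Re = 2.67×10^5, ε/D = 6.45×10^-4, f = 0.01926, h_1 = f(L/D)V²/2g = 17.06 m
Pipe 2: V = 1.070 m/s, Re = 2.30×10^5, ε/D = 4.32×10^-6, f = 0.01517, h_2 = f(L/D)V²/2g = 1.267 m
Series → Q common, losses add: H = Σh = 18.33 m

H ≈ 18.3 m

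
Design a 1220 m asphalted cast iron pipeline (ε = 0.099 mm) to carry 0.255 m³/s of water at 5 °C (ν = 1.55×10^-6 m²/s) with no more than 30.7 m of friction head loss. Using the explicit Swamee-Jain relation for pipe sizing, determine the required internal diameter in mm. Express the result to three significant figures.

D ≈ 327 mm

Swamee-Jain (Type III): D = 0.66·[ε^1.25·(LQ²/(gh_f))^4.75 + ν·Q^9.4·(L/(gh_f))^5.2]^0.04
LQ²/(gh_f) = 0.2634; L/(gh_f) = 4.051
Term 1 = ε^1.25·(…)^4.75 = 1.75×10^-8; Term 2 = ν·Q^9.4·(…)^5.2 = 5.90×10^-9
D = 0.66·(1.75×10^-8 + 5.90×10^-9)^0.04 = 0.3268 m = 327 mm
Check: V = 3.04 m/s, Re = 6.41×10^5, f = 0.01614, h_f = 28.4 m ≈ 30.7 m ✓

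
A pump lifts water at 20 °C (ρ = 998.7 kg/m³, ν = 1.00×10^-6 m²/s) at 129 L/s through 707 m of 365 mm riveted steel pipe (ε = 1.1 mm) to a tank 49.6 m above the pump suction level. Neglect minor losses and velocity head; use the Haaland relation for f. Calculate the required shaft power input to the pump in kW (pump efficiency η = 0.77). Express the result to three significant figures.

V = 4Q/(πD²) = 1.233 m/s; Re = 4.50×10^5; ε/D = 0.00301; f = 0.02652
h_f = f(L/D)V²/2g = 3.980 m
Total head H = z + h_f = 49.6 + 3.980 = 53.58 m
P_hyd = ρgQH = 998.7·9.81·0.129·53.58 = 67.72 kW
P_shaft = P_hyd/η = 67.72/0.77 = 87.94 kW

P_shaft ≈ 87.9 kW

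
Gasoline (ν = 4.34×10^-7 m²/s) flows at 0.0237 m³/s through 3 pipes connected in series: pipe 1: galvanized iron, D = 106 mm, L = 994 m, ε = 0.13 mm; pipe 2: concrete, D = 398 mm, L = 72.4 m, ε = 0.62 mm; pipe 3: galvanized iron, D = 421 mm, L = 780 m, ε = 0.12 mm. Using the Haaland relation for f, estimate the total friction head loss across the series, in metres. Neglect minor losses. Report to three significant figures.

H ≈ 72.6 m

Pipe 1: V = 2.686 m/s, Re = 6.56×10^5, ε/D = 0.00123, f = 0.02104, h_1 = f(L/D)V²/2g = 72.52 m
Pipe 2: V = 0.1905 m/s, Re = 1.75×10^5, ε/D = 0.00156, f = 0.02303, h_2 = f(L/D)V²/2g = 0.007750 m
Pipe 3: V = 0.1703 m/s, Re = 1.65×10^5, ε/D = 2.85×10^-4, f = 0.01782, h_3 = f(L/D)V²/2g = 0.04878 m
Series → Q common, losses add: H = Σh = 72.58 m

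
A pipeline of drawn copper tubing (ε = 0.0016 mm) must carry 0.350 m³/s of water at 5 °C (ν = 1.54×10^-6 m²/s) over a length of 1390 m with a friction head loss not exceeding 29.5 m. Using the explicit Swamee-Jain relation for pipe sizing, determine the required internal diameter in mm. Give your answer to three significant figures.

D ≈ 361 mm

Swamee-Jain (Type III): D = 0.66·[ε^1.25·(LQ²/(gh_f))^4.75 + ν·Q^9.4·(L/(gh_f))^5.2]^0.04
LQ²/(gh_f) = 0.5884; L/(gh_f) = 4.803
Term 1 = ε^1.25·(…)^4.75 = 4.58×10^-9; Term 2 = ν·Q^9.4·(…)^5.2 = 2.79×10^-7
D = 0.66·(4.58×10^-9 + 2.79×10^-7)^0.04 = 0.3611 m = 361 mm
Check: V = 3.42 m/s, Re = 8.01×10^5, f = 0.01215, h_f = 27.8 m ≈ 29.5 m ✓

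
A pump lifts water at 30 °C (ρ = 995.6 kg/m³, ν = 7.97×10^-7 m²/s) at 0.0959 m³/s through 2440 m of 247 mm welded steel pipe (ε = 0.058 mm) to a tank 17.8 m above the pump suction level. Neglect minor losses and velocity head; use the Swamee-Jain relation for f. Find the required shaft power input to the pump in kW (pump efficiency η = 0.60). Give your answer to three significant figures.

V = 4Q/(πD²) = 2.001 m/s; Re = 6.20×10^5; ε/D = 2.35×10^-4; f = 0.01558
h_f = f(L/D)V²/2g = 31.42 m
Total head H = z + h_f = 17.8 + 31.42 = 49.22 m
P_hyd = ρgQH = 995.6·9.81·0.0959·49.22 = 46.10 kW
P_shaft = P_hyd/η = 46.10/0.60 = 76.83 kW

P_shaft ≈ 76.8 kW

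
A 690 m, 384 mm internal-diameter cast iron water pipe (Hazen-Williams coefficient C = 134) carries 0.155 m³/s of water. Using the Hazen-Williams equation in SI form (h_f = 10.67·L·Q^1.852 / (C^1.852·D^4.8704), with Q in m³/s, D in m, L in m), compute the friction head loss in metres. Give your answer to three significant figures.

h_f = 10.67·690·0.155^1.852 / (134^1.852·0.384^4.8704) = 2.835 m

h_f ≈ 2.84 m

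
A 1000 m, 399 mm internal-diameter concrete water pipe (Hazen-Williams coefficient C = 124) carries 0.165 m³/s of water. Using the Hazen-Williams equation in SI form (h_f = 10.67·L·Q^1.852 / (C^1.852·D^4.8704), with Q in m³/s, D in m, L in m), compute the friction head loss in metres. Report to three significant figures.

h_f = 10.67·1000·0.165^1.852 / (124^1.852·0.399^4.8704) = 4.419 m

h_f ≈ 4.42 m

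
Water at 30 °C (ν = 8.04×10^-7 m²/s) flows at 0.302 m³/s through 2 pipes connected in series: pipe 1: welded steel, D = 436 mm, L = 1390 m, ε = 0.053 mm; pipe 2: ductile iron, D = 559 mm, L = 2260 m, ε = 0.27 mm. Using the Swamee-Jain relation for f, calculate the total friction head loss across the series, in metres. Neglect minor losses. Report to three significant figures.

Pipe 1: V = 2.023 m/s, Re = 1.10×10^6, ε/D = 1.22×10^-4, f = 0.01372, h_1 = f(L/D)V²/2g = 9.122 m
Pipe 2: V = 1.231 m/s, Re = 8.56×10^5, ε/D = 4.83×10^-4, f = 0.01727, h_2 = f(L/D)V²/2g = 5.389 m
Series → Q common, losses add: H = Σh = 14.51 m

H ≈ 14.5 m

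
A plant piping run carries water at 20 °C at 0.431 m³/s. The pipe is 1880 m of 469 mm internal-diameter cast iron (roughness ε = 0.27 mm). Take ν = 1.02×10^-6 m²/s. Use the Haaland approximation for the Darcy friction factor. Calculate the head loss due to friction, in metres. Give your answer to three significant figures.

V = 4Q/(πD²) = 4·0.431/(π·0.469²) = 2.495 m/s
Re = VD/ν = 2.495·0.469/1.02×10^-6 = 1.15×10^6 → turbulent
ε/D = 0.27/469 = 5.76×10^-4
Haaland: f = 0.01762
h_f = f(L/D)V²/(2g) = 0.01762·(1880/0.469)·2.495²/(2·9.81) = 22.41 m

h_f ≈ 22.4 m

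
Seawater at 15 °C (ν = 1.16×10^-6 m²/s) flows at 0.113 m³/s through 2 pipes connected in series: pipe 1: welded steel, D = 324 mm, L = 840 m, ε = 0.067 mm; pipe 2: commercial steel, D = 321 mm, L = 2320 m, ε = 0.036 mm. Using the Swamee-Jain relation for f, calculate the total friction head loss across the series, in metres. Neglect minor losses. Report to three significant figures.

Pipe 1: V = 1.371 m/s, Re = 3.83×10^5, ε/D = 2.07×10^-4, f = 0.01596, h_1 = f(L/D)V²/2g = 3.961 m
Pipe 2: V = 1.396 m/s, Re = 3.86×10^5, ε/D = 1.12×10^-4, f = 0.01505, h_2 = f(L/D)V²/2g = 10.81 m
Series → Q common, losses add: H = Σh = 14.77 m

H ≈ 14.8 m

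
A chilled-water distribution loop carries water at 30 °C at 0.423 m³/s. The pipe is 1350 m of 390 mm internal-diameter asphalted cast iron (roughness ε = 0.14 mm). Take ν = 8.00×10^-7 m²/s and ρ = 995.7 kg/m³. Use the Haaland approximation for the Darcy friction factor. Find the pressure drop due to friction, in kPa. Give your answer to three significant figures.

V = 4Q/(πD²) = 4·0.423/(π·0.390²) = 3.541 m/s
Re = VD/ν = 3.541·0.390/8.00×10^-7 = 1.73×10^6 → turbulent
ε/D = 0.14/390 = 3.59×10^-4
Haaland: f = 0.01589
h_f = f(L/D)V²/(2g) = 0.01589·(1350/0.390)·3.541²/(2·9.81) = 35.14 m
Δp = ρg·h_f = 995.7·9.81·35.14 = 343.3 kPa

Δp ≈ 343 kPa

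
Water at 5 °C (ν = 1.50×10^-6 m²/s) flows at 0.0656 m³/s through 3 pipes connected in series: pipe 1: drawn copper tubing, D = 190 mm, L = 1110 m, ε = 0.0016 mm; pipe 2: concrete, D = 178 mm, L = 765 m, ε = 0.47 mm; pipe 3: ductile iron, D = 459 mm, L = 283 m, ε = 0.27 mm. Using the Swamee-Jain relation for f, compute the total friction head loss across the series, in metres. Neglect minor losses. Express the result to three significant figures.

Pipe 1: V = 2.314 m/s, Re = 2.93×10^5, ε/D = 8.42×10^-6, f = 0.01454, h_1 = f(L/D)V²/2g = 23.17 m
Pipe 2: V = 2.636 m/s, Re = 3.13×10^5, ε/D = 0.00264, f = 0.02587, h_2 = f(L/D)V²/2g = 39.38 m
Pipe 3: V = 0.3965 m/s, Re = 1.21×10^5, ε/D = 5.88×10^-4, f = 0.02033, h_3 = f(L/D)V²/2g = 0.1004 m
Series → Q common, losses add: H = Σh = 62.65 m

H ≈ 62.7 m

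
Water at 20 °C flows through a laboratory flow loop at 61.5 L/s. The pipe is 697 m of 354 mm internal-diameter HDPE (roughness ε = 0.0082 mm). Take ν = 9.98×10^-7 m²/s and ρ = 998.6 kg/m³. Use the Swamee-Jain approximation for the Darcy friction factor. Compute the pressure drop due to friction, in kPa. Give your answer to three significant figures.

Δp ≈ 5.93 kPa

V = 4Q/(πD²) = 4·0.0615/(π·0.354²) = 0.6249 m/s
Re = VD/ν = 0.6249·0.354/9.98×10^-7 = 2.22×10^5 → turbulent
ε/D = 0.0082/354 = 2.32×10^-5
Swamee-Jain: f = 0.01545
h_f = f(L/D)V²/(2g) = 0.01545·(697/0.354)·0.6249²/(2·9.81) = 0.6054 m
Δp = ρg·h_f = 998.6·9.81·0.6054 = 5.930 kPa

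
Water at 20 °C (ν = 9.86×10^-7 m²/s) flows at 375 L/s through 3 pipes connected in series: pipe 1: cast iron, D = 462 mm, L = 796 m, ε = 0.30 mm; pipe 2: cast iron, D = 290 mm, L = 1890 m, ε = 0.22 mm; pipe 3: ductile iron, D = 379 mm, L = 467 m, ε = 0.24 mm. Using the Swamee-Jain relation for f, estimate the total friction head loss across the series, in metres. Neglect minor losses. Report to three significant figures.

Pipe 1: V = 2.237 m/s, Re = 1.05×10^6, ε/D = 6.49×10^-4, f = 0.01822, h_1 = f(L/D)V²/2g = 8.005 m
Pipe 2: V = 5.677 m/s, Re = 1.67×10^6, ε/D = 7.59×10^-4, f = 0.01868, h_2 = f(L/D)V²/2g = 200.0 m
Pipe 3: V = 3.324 m/s, Re = 1.28×10^6, ε/D = 6.33×10^-4, f = 0.01804, h_3 = f(L/D)V²/2g = 12.52 m
Series → Q common, losses add: H = Σh = 220.5 m

H ≈ 220 m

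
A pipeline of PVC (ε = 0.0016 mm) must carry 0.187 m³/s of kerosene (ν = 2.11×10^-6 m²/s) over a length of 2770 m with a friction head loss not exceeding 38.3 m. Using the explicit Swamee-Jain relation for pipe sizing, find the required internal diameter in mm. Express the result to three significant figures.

D ≈ 316 mm

Swamee-Jain (Type III): D = 0.66·[ε^1.25·(LQ²/(gh_f))^4.75 + ν·Q^9.4·(L/(gh_f))^5.2]^0.04
LQ²/(gh_f) = 0.2578; L/(gh_f) = 7.372
Term 1 = ε^1.25·(…)^4.75 = 9.09×10^-11; Term 2 = ν·Q^9.4·(…)^5.2 = 9.80×10^-9
D = 0.66·(9.09×10^-11 + 9.80×10^-9)^0.04 = 0.3158 m = 316 mm
Check: V = 2.39 m/s, Re = 3.57×10^5, f = 0.01398, h_f = 35.6 m ≈ 38.3 m ✓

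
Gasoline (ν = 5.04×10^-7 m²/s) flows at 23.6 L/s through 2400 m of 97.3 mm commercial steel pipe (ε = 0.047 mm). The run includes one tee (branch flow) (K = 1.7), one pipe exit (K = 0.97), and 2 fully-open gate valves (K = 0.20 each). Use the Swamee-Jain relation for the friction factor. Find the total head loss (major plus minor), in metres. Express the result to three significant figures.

H_L ≈ 223 m

V = 4Q/(πD²) = 3.174 m/s; V²/2g = 0.5134 m
Re = 6.13×10^5, ε/D = 4.83×10^-4 → f = 0.01750 (Swamee-Jain)
Major: h_f = f(L/D)·V²/2g = 0.01750·24666·0.5134 = 221.6 m
Minor: ΣK = 3.07; h_m = ΣK·V²/2g = 1.576 m
Total H_L = 221.6 + 1.576 = 223.2 m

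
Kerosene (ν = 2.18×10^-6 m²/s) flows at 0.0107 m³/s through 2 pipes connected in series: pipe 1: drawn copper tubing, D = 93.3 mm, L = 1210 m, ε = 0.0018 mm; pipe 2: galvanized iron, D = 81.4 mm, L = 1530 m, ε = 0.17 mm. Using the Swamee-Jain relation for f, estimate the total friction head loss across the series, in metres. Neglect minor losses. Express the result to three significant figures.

H ≈ 137 m

Pipe 1: V = 1.565 m/s, Re = 6.70×10^4, ε/D = 1.93×10^-5, f = 0.01955, h_1 = f(L/D)V²/2g = 31.66 m
Pipe 2: V = 2.056 m/s, Re = 7.68×10^4, ε/D = 0.00209, f = 0.02602, h_2 = f(L/D)V²/2g = 105.4 m
Series → Q common, losses add: H = Σh = 137.0 m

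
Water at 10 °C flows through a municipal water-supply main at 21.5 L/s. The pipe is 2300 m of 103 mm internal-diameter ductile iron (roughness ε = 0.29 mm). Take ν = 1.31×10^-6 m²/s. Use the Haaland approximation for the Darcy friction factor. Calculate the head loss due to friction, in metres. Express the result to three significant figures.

h_f ≈ 200 m

V = 4Q/(πD²) = 4·0.0215/(π·0.103²) = 2.580 m/s
Re = VD/ν = 2.580·0.103/1.31×10^-6 = 2.03×10^5 → turbulent
ε/D = 0.29/103 = 0.00282
Haaland: f = 0.02637
h_f = f(L/D)V²/(2g) = 0.02637·(2300/0.103)·2.580²/(2·9.81) = 199.9 m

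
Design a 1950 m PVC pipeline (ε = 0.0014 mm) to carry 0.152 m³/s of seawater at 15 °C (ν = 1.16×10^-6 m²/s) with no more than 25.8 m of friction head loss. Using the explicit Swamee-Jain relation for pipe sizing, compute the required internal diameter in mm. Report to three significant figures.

Swamee-Jain (Type III): D = 0.66·[ε^1.25·(LQ²/(gh_f))^4.75 + ν·Q^9.4·(L/(gh_f))^5.2]^0.04
LQ²/(gh_f) = 0.1780; L/(gh_f) = 7.705
Term 1 = ε^1.25·(…)^4.75 = 1.33×10^-11; Term 2 = ν·Q^9.4·(…)^5.2 = 9.66×10^-10
D = 0.66·(1.33×10^-11 + 9.66×10^-10)^0.04 = 0.2879 m = 288 mm
Check: V = 2.34 m/s, Re = 5.80×10^5, f = 0.01284, h_f = 24.2 m ≈ 25.8 m ✓

D ≈ 288 mm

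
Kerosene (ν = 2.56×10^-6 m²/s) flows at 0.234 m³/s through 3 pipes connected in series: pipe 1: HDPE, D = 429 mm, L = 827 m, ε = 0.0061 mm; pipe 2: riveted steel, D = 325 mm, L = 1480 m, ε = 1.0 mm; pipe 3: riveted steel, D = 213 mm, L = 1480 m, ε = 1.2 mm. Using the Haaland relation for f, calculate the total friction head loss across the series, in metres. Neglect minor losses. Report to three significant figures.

H ≈ 537 m

Pipe 1: V = 1.619 m/s, Re = 2.71×10^5, ε/D = 1.42×10^-5, f = 0.01473, h_1 = f(L/D)V²/2g = 3.792 m
Pipe 2: V = 2.821 m/s, Re = 3.58×10^5, ε/D = 0.00308, f = 0.02674, h_2 = f(L/D)V²/2g = 49.38 m
Pipe 3: V = 6.567 m/s, Re = 5.46×10^5, ε/D = 0.00563, f = 0.03171, h_3 = f(L/D)V²/2g = 484.2 m
Series → Q common, losses add: H = Σh = 537.4 m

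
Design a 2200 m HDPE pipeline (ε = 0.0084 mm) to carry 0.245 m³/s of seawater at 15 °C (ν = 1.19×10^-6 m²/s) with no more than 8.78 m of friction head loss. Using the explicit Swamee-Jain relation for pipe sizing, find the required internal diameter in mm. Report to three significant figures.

Swamee-Jain (Type III): D = 0.66·[ε^1.25·(LQ²/(gh_f))^4.75 + ν·Q^9.4·(L/(gh_f))^5.2]^0.04
LQ²/(gh_f) = 1.533; L/(gh_f) = 25.54
Term 1 = ε^1.25·(…)^4.75 = 3.44×10^-6; Term 2 = ν·Q^9.4·(…)^5.2 = 4.48×10^-5
D = 0.66·(3.44×10^-6 + 4.48×10^-5)^0.04 = 0.4435 m = 443 mm
Check: V = 1.59 m/s, Re = 5.91×10^5, f = 0.01304, h_f = 8.29 m ≈ 8.78 m ✓

D ≈ 443 mm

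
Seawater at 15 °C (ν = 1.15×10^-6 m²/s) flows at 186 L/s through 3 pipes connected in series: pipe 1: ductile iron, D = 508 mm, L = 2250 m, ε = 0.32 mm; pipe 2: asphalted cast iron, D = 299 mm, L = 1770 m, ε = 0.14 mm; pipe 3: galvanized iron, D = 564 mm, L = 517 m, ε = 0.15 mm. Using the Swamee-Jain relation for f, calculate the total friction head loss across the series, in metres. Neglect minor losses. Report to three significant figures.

H ≈ 40.6 m

Pipe 1: V = 0.9177 m/s, Re = 4.05×10^5, ε/D = 6.30×10^-4, f = 0.01872, h_1 = f(L/D)V²/2g = 3.559 m
Pipe 2: V = 2.649 m/s, Re = 6.89×10^5, ε/D = 4.68×10^-4, f = 0.01731, h_2 = f(L/D)V²/2g = 36.66 m
Pipe 3: V = 0.7445 m/s, Re = 3.65×10^5, ε/D = 2.66×10^-4, f = 0.01651, h_3 = f(L/D)V²/2g = 0.4276 m
Series → Q common, losses add: H = Σh = 40.64 m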